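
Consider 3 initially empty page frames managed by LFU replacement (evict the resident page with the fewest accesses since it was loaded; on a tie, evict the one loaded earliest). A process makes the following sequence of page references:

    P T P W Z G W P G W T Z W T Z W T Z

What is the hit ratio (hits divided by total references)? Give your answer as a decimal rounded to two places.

0.33

P → fault, frames [P]
T → fault, frames [P, T]
P → hit
W → fault, frames [P, T, W]
Z → fault, evict T, frames [P, W, Z]
G → fault, evict W, frames [P, Z, G]
W → fault, evict Z, frames [P, G, W]
P → hit
G → hit
W → hit
T → fault, evict G, frames [P, W, T]
Z → fault, evict T, frames [P, W, Z]
W → hit
T → fault, evict Z, frames [P, W, T]
Z → fault, evict T, frames [P, W, Z]
W → hit
T → fault, evict Z, frames [P, W, T]
Z → fault, evict T, frames [P, W, Z]
Hits: 6 of 18 references → 6/18 = 0.3333.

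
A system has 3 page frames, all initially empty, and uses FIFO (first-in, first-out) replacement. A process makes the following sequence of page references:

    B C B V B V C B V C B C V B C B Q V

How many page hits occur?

14

B → fault, frames {B}
C → fault, frames {B,C}
B → hit
V → fault, frames {B,C,V}
B → hit
V → hit
C → hit
B → hit
V → hit
C → hit
B → hit
C → hit
V → hit
B → hit
C → hit
B → hit
Q → fault, evict B, frames {C,V,Q}
V → hit
Hits: 14.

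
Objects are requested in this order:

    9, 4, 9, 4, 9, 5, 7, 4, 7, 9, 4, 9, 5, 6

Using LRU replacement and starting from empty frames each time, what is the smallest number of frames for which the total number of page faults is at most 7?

4

f=1: 14 faults
f=2: 9 faults
f=3: 8 faults
f=4: 5 faults
f=5: 5 faults
Smallest f with faults ≤ 7 is 4.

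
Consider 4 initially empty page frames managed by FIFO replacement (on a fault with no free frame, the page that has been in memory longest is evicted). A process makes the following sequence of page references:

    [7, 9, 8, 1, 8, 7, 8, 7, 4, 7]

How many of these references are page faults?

7 -> miss, frames {7}
9 -> miss, frames {7,9}
8 -> miss, frames {7,9,8}
1 -> miss, frames {7,9,8,1}
8 -> hit
7 -> hit
8 -> hit
7 -> hit
4 -> miss, evict 7, frames {9,8,1,4}
7 -> miss, evict 9, frames {8,1,4,7}
Page faults: 6.

6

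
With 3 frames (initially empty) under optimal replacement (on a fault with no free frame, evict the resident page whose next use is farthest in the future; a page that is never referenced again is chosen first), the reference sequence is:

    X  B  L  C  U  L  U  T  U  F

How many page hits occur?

3

X: fault, frames (X)
B: fault, frames (X B)
L: fault, frames (X B L)
C: fault, evict B, frames (X L C)
U: fault, evict C, frames (X L U)
L: hit
U: hit
T: fault, evict L, frames (X U T)
U: hit
F: fault, evict T, frames (X U F)
Hits: 3.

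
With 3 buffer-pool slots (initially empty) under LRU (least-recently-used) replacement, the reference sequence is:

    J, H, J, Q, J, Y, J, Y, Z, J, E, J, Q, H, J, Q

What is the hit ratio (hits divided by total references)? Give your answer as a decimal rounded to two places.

J → fault, frames [J]
H → fault, frames [J, H]
J → hit
Q → fault, frames [H, J, Q]
J → hit
Y → fault, evict H, frames [Q, J, Y]
J → hit
Y → hit
Z → fault, evict Q, frames [J, Y, Z]
J → hit
E → fault, evict Y, frames [Z, J, E]
J → hit
Q → fault, evict Z, frames [E, J, Q]
H → fault, evict E, frames [J, Q, H]
J → hit
Q → hit
Hits: 8 of 16 references → 8/16 = 0.5000.

0.50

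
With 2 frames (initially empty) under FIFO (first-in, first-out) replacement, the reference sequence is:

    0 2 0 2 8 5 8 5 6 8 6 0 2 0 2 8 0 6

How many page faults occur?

0 → fault, frames (0)
2 → fault, frames (0 2)
0 → hit
2 → hit
8 → fault, evict 0, frames (2 8)
5 → fault, evict 2, frames (8 5)
8 → hit
5 → hit
6 → fault, evict 8, frames (5 6)
8 → fault, evict 5, frames (6 8)
6 → hit
0 → fault, evict 6, frames (8 0)
2 → fault, evict 8, frames (0 2)
0 → hit
2 → hit
8 → fault, evict 0, frames (2 8)
0 → fault, evict 2, frames (8 0)
6 → fault, evict 8, frames (0 6)
Page faults: 11.

11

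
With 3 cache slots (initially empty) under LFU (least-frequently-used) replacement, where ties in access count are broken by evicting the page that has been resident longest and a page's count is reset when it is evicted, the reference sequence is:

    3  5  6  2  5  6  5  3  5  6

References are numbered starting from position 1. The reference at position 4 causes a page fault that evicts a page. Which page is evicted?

3

pos 1: 3: fault, frames (3)
pos 2: 5: fault, frames (3 5)
pos 3: 6: fault, frames (3 5 6)
pos 4: 2: fault, evict 3, frames (5 6 2)
At position 4, page 3 is evicted.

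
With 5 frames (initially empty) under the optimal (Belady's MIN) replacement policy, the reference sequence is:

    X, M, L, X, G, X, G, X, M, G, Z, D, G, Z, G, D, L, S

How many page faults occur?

7

X -> fault, frames (X)
M -> fault, frames (X M)
L -> fault, frames (X M L)
X -> hit
G -> fault, frames (X M L G)
X -> hit
G -> hit
X -> hit
M -> hit
G -> hit
Z -> fault, frames (X M L G Z)
D -> fault, evict M, frames (X L G Z D)
G -> hit
Z -> hit
G -> hit
D -> hit
L -> hit
S -> fault, evict D, frames (X L G Z S)
Page faults: 7.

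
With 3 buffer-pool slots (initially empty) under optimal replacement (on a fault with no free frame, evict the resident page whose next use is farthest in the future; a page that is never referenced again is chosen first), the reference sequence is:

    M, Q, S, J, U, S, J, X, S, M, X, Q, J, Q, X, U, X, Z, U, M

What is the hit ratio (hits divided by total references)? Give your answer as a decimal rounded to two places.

M -> miss, frames {M}
Q -> miss, frames {M,Q}
S -> miss, frames {M,Q,S}
J -> miss, evict Q, frames {M,S,J}
U -> miss, evict M, frames {S,J,U}
S -> hit
J -> hit
X -> miss, evict U, frames {S,J,X}
S -> hit
M -> miss, evict S, frames {J,X,M}
X -> hit
Q -> miss, evict M, frames {J,X,Q}
J -> hit
Q -> hit
X -> hit
U -> miss, evict Q, frames {J,X,U}
X -> hit
Z -> miss, evict X, frames {J,U,Z}
U -> hit
M -> miss, evict Z, frames {J,U,M}
Hits: 9 of 20 references → 9/20 = 0.4500.

0.45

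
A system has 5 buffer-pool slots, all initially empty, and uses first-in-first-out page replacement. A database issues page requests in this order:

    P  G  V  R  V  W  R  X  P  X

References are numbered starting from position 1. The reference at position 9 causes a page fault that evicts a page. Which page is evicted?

G

pos 1: P → miss, frames [P]
pos 2: G → miss, frames [P, G]
pos 3: V → miss, frames [P, G, V]
pos 4: R → miss, frames [P, G, V, R]
pos 5: V → hit
pos 6: W → miss, frames [P, G, V, R, W]
pos 7: R → hit
pos 8: X → miss, evict P, frames [G, V, R, W, X]
pos 9: P → miss, evict G, frames [V, R, W, X, P]
At position 9, page G is evicted.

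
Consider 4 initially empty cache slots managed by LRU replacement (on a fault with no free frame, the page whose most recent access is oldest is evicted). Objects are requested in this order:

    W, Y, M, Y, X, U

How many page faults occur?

5

W -> fault, frames {W}
Y -> fault, frames {W,Y}
M -> fault, frames {W,Y,M}
Y -> hit
X -> fault, frames {W,M,Y,X}
U -> fault, evict W, frames {M,Y,X,U}
Page faults: 5.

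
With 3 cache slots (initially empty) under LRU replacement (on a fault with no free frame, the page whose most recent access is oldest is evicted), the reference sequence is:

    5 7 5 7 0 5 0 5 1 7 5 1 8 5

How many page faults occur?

6

5 → fault, frames [5]
7 → fault, frames [5, 7]
5 → hit
7 → hit
0 → fault, frames [5, 7, 0]
5 → hit
0 → hit
5 → hit
1 → fault, evict 7, frames [0, 5, 1]
7 → fault, evict 0, frames [5, 1, 7]
5 → hit
1 → hit
8 → fault, evict 7, frames [5, 1, 8]
5 → hit
Page faults: 6.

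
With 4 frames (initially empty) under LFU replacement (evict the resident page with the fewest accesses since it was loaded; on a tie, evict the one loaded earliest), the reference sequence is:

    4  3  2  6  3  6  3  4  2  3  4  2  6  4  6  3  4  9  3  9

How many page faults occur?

4: miss, frames {4}
3: miss, frames {4,3}
2: miss, frames {4,3,2}
6: miss, frames {4,3,2,6}
3: hit
6: hit
3: hit
4: hit
2: hit
3: hit
4: hit
2: hit
6: hit
4: hit
6: hit
3: hit
4: hit
9: miss, evict 2, frames {4,3,6,9}
3: hit
9: hit
Page faults: 5.

5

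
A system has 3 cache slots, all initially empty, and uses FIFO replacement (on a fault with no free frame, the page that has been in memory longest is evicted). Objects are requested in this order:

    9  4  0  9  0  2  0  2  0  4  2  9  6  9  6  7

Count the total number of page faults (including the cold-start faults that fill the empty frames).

9 -> fault, frames [9]
4 -> fault, frames [9, 4]
0 -> fault, frames [9, 4, 0]
9 -> hit
0 -> hit
2 -> fault, evict 9, frames [4, 0, 2]
0 -> hit
2 -> hit
0 -> hit
4 -> hit
2 -> hit
9 -> fault, evict 4, frames [0, 2, 9]
6 -> fault, evict 0, frames [2, 9, 6]
9 -> hit
6 -> hit
7 -> fault, evict 2, frames [9, 6, 7]
Page faults: 7.

7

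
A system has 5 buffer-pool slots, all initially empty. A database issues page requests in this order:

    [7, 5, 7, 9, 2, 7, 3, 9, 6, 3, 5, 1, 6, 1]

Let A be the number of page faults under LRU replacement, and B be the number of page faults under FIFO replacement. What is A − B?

Under LRU: F F . F F . F . F . F F . . → 8 faults.
Under FIFO: F F . F F . F . F . . F . . → 7 faults.
A − B = 8 − 7 = 1.

1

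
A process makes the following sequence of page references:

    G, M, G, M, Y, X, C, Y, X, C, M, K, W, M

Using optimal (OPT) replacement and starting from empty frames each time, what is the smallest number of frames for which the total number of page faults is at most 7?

f=1: 14 faults
f=2: 9 faults
f=3: 8 faults
f=4: 7 faults
f=5: 7 faults
f=6: 7 faults
f=7: 7 faults
Smallest f with faults ≤ 7 is 4.

4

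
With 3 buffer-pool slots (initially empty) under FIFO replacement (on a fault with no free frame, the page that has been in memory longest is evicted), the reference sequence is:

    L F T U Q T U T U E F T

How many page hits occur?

L: miss, frames (L)
F: miss, frames (L F)
T: miss, frames (L F T)
U: miss, evict L, frames (F T U)
Q: miss, evict F, frames (T U Q)
T: hit
U: hit
T: hit
U: hit
E: miss, evict T, frames (U Q E)
F: miss, evict U, frames (Q E F)
T: miss, evict Q, frames (E F T)
Hits: 4.

4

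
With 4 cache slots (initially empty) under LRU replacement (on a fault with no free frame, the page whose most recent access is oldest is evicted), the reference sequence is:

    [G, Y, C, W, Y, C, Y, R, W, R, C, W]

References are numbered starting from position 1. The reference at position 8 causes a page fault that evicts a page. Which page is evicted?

G

pos 1: G: miss, frames [G]
pos 2: Y: miss, frames [G, Y]
pos 3: C: miss, frames [G, Y, C]
pos 4: W: miss, frames [G, Y, C, W]
pos 5: Y: hit
pos 6: C: hit
pos 7: Y: hit
pos 8: R: miss, evict G, frames [W, C, Y, R]
At position 8, page G is evicted.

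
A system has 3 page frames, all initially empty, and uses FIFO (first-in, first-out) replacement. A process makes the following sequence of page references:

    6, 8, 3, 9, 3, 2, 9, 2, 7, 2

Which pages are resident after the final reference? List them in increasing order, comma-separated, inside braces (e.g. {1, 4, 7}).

6: fault, frames [6]
8: fault, frames [6, 8]
3: fault, frames [6, 8, 3]
9: fault, evict 6, frames [8, 3, 9]
3: hit
2: fault, evict 8, frames [3, 9, 2]
9: hit
2: hit
7: fault, evict 3, frames [9, 2, 7]
2: hit

{2, 7, 9}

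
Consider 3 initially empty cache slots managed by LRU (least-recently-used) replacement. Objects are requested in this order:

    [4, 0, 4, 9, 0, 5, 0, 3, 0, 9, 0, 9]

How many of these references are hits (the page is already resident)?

4 → miss, frames (4)
0 → miss, frames (4 0)
4 → hit
9 → miss, frames (0 4 9)
0 → hit
5 → miss, evict 4, frames (9 0 5)
0 → hit
3 → miss, evict 9, frames (5 0 3)
0 → hit
9 → miss, evict 5, frames (3 0 9)
0 → hit
9 → hit
Hits: 6.

6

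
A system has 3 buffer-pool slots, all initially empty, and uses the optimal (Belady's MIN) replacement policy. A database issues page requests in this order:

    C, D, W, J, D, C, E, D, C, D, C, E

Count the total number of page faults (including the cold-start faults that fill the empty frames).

C -> fault, frames [C]
D -> fault, frames [C, D]
W -> fault, frames [C, D, W]
J -> fault, evict W, frames [C, D, J]
D -> hit
C -> hit
E -> fault, evict J, frames [C, D, E]
D -> hit
C -> hit
D -> hit
C -> hit
E -> hit
Page faults: 5.

5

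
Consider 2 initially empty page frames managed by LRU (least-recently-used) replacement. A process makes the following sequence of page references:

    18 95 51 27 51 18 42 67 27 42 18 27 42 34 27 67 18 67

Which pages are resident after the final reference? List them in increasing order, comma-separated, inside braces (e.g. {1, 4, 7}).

18 → fault, frames (18)
95 → fault, frames (18 95)
51 → fault, evict 18, frames (95 51)
27 → fault, evict 95, frames (51 27)
51 → hit
18 → fault, evict 27, frames (51 18)
42 → fault, evict 51, frames (18 42)
67 → fault, evict 18, frames (42 67)
27 → fault, evict 42, frames (67 27)
42 → fault, evict 67, frames (27 42)
18 → fault, evict 27, frames (42 18)
27 → fault, evict 42, frames (18 27)
42 → fault, evict 18, frames (27 42)
34 → fault, evict 27, frames (42 34)
27 → fault, evict 42, frames (34 27)
67 → fault, evict 34, frames (27 67)
18 → fault, evict 27, frames (67 18)
67 → hit

{18, 67}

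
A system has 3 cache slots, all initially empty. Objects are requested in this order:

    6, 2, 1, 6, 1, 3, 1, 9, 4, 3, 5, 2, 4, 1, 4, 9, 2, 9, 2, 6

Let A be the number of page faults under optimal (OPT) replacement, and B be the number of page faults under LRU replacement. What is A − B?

-4

Under OPT: F F F . . F . F F . F . . F . F . . . F → 10 faults.
Under LRU: F F F . . F . F F F F F F F . F F . . F → 14 faults.
A − B = 10 − 14 = -4.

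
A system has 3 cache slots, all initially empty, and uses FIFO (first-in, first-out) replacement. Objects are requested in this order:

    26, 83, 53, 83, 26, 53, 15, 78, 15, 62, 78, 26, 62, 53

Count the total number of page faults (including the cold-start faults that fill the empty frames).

8

26: fault, frames (26)
83: fault, frames (26 83)
53: fault, frames (26 83 53)
83: hit
26: hit
53: hit
15: fault, evict 26, frames (83 53 15)
78: fault, evict 83, frames (53 15 78)
15: hit
62: fault, evict 53, frames (15 78 62)
78: hit
26: fault, evict 15, frames (78 62 26)
62: hit
53: fault, evict 78, frames (62 26 53)
Page faults: 8.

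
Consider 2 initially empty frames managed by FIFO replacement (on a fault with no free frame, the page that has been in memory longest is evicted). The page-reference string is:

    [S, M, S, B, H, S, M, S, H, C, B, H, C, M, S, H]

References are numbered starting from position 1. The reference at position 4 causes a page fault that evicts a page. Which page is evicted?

S

pos 1: S: miss, frames {S}
pos 2: M: miss, frames {S,M}
pos 3: S: hit
pos 4: B: miss, evict S, frames {M,B}
At position 4, page S is evicted.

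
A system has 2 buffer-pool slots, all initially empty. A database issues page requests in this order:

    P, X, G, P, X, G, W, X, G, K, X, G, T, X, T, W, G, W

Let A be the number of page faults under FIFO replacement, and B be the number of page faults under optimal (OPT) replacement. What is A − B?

Under FIFO: F F F F F F F F F F F F F F . F F . → 16 faults.
Under OPT: F F F . F . F . F F . F F . . F F . → 11 faults.
A − B = 16 − 11 = 5.

5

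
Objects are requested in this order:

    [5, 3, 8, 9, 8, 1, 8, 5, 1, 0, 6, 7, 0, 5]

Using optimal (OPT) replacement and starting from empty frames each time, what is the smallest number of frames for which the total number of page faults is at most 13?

f=1: 14 faults
f=2: 10 faults
f=3: 8 faults
f=4: 8 faults
f=5: 8 faults
f=6: 8 faults
f=7: 8 faults
f=8: 8 faults
Smallest f with faults ≤ 13 is 2.

2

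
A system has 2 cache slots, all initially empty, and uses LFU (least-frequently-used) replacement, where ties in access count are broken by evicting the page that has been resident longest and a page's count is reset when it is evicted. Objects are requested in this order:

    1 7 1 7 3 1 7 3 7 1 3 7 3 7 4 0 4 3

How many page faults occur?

11

1: miss, frames [1]
7: miss, frames [1, 7]
1: hit
7: hit
3: miss, evict 1, frames [7, 3]
1: miss, evict 3, frames [7, 1]
7: hit
3: miss, evict 1, frames [7, 3]
7: hit
1: miss, evict 3, frames [7, 1]
3: miss, evict 1, frames [7, 3]
7: hit
3: hit
7: hit
4: miss, evict 3, frames [7, 4]
0: miss, evict 4, frames [7, 0]
4: miss, evict 0, frames [7, 4]
3: miss, evict 4, frames [7, 3]
Page faults: 11.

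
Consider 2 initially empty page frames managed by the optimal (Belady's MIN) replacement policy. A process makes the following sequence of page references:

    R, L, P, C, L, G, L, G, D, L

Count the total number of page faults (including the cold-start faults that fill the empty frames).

6

R: miss, frames (R)
L: miss, frames (R L)
P: miss, evict R, frames (L P)
C: miss, evict P, frames (L C)
L: hit
G: miss, evict C, frames (L G)
L: hit
G: hit
D: miss, evict G, frames (L D)
L: hit
Page faults: 6.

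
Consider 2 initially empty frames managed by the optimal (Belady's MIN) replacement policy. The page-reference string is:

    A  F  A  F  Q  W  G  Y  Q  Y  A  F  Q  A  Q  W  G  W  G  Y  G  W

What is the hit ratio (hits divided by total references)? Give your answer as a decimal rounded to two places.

A -> miss, frames {A}
F -> miss, frames {A,F}
A -> hit
F -> hit
Q -> miss, evict F, frames {A,Q}
W -> miss, evict A, frames {Q,W}
G -> miss, evict W, frames {Q,G}
Y -> miss, evict G, frames {Q,Y}
Q -> hit
Y -> hit
A -> miss, evict Y, frames {Q,A}
F -> miss, evict A, frames {Q,F}
Q -> hit
A -> miss, evict F, frames {Q,A}
Q -> hit
W -> miss, evict A, frames {Q,W}
G -> miss, evict Q, frames {W,G}
W -> hit
G -> hit
Y -> miss, evict W, frames {G,Y}
G -> hit
W -> miss, evict Y, frames {G,W}
Hits: 9 of 22 references → 9/22 = 0.4091.

0.41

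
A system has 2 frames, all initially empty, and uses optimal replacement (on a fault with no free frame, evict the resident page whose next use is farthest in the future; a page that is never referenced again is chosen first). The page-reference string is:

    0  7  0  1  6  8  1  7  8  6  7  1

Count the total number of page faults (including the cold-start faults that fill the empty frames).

0 → fault, frames [0]
7 → fault, frames [0, 7]
0 → hit
1 → fault, evict 0, frames [7, 1]
6 → fault, evict 7, frames [1, 6]
8 → fault, evict 6, frames [1, 8]
1 → hit
7 → fault, evict 1, frames [8, 7]
8 → hit
6 → fault, evict 8, frames [7, 6]
7 → hit
1 → fault, evict 6, frames [7, 1]
Page faults: 8.

8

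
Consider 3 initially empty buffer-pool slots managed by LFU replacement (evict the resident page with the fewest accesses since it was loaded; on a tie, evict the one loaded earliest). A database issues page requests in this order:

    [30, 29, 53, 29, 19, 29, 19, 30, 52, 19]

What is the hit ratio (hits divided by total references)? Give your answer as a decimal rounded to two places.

30 → miss, frames {30}
29 → miss, frames {30,29}
53 → miss, frames {30,29,53}
29 → hit
19 → miss, evict 30, frames {29,53,19}
29 → hit
19 → hit
30 → miss, evict 53, frames {29,19,30}
52 → miss, evict 30, frames {29,19,52}
19 → hit
Hits: 4 of 10 references → 4/10 = 0.4000.

0.40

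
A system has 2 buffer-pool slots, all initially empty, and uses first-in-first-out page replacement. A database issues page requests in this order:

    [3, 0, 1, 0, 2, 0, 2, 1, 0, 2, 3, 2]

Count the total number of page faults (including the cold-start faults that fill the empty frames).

8

3 -> miss, frames (3)
0 -> miss, frames (3 0)
1 -> miss, evict 3, frames (0 1)
0 -> hit
2 -> miss, evict 0, frames (1 2)
0 -> miss, evict 1, frames (2 0)
2 -> hit
1 -> miss, evict 2, frames (0 1)
0 -> hit
2 -> miss, evict 0, frames (1 2)
3 -> miss, evict 1, frames (2 3)
2 -> hit
Page faults: 8.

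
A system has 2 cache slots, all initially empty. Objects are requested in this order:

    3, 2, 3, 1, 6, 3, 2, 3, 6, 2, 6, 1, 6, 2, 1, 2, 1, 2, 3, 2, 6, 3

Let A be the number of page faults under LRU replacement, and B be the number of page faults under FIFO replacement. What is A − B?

3

Under LRU: F F . F F F F . F F . F . F F . . . F . F F → 14 faults.
Under FIFO: F F . F F F F . F . . F . F . . . . F . F . → 11 faults.
A − B = 14 − 11 = 3.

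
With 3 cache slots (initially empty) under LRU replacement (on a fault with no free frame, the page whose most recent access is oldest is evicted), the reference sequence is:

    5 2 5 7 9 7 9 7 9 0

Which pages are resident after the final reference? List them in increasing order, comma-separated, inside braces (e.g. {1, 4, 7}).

{0, 7, 9}

5: fault, frames (5)
2: fault, frames (5 2)
5: hit
7: fault, frames (2 5 7)
9: fault, evict 2, frames (5 7 9)
7: hit
9: hit
7: hit
9: hit
0: fault, evict 5, frames (7 9 0)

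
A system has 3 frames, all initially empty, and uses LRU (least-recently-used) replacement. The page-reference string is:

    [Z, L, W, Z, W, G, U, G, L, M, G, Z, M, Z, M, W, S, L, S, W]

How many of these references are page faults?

11

Z: fault, frames [Z]
L: fault, frames [Z, L]
W: fault, frames [Z, L, W]
Z: hit
W: hit
G: fault, evict L, frames [Z, W, G]
U: fault, evict Z, frames [W, G, U]
G: hit
L: fault, evict W, frames [U, G, L]
M: fault, evict U, frames [G, L, M]
G: hit
Z: fault, evict L, frames [M, G, Z]
M: hit
Z: hit
M: hit
W: fault, evict G, frames [Z, M, W]
S: fault, evict Z, frames [M, W, S]
L: fault, evict M, frames [W, S, L]
S: hit
W: hit
Page faults: 11.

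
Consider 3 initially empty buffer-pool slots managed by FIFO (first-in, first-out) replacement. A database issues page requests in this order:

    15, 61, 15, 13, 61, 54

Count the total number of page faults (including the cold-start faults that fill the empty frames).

15 → miss, frames (15)
61 → miss, frames (15 61)
15 → hit
13 → miss, frames (15 61 13)
61 → hit
54 → miss, evict 15, frames (61 13 54)
Page faults: 4.

4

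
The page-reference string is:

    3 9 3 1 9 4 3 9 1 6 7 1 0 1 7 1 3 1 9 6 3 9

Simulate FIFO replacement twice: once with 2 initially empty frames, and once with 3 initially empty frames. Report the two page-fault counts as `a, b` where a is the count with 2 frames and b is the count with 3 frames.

2 frames: F F . F . F F F F F F F F . F F F . F F F F → 18 faults.
3 frames: F F . F . F F F F F F . F F . . F . F F . . → 14 faults.
14 < 18: adding a frame reduced faults, as is typical.

18, 14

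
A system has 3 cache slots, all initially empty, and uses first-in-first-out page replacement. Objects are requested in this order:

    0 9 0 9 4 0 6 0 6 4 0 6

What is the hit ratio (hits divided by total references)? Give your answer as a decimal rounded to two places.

0 -> fault, frames {0}
9 -> fault, frames {0,9}
0 -> hit
9 -> hit
4 -> fault, frames {0,9,4}
0 -> hit
6 -> fault, evict 0, frames {9,4,6}
0 -> fault, evict 9, frames {4,6,0}
6 -> hit
4 -> hit
0 -> hit
6 -> hit
Hits: 7 of 12 references → 7/12 = 0.5833.

0.58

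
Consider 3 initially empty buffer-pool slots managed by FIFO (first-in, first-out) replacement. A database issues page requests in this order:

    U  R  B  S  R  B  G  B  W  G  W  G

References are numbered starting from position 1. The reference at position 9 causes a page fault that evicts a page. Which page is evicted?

B

pos 1: U -> miss, frames [U]
pos 2: R -> miss, frames [U, R]
pos 3: B -> miss, frames [U, R, B]
pos 4: S -> miss, evict U, frames [R, B, S]
pos 5: R -> hit
pos 6: B -> hit
pos 7: G -> miss, evict R, frames [B, S, G]
pos 8: B -> hit
pos 9: W -> miss, evict B, frames [S, G, W]
At position 9, page B is evicted.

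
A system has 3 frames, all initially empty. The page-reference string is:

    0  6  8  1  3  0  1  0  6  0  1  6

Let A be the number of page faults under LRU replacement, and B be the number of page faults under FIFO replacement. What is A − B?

-1

Under LRU: F F F F F F . . F . . . → 7 faults.
Under FIFO: F F F F F F . . F . F . → 8 faults.
A − B = 7 − 8 = -1.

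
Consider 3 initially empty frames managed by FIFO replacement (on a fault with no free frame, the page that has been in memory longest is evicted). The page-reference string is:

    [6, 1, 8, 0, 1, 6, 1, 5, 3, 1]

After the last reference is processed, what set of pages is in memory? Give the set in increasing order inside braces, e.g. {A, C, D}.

6: miss, frames [6]
1: miss, frames [6, 1]
8: miss, frames [6, 1, 8]
0: miss, evict 6, frames [1, 8, 0]
1: hit
6: miss, evict 1, frames [8, 0, 6]
1: miss, evict 8, frames [0, 6, 1]
5: miss, evict 0, frames [6, 1, 5]
3: miss, evict 6, frames [1, 5, 3]
1: hit

{1, 3, 5}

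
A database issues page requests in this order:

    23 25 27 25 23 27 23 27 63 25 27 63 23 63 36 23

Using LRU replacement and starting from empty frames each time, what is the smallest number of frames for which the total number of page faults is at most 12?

f=1: 16 faults
f=2: 12 faults
f=3: 7 faults
f=4: 5 faults
f=5: 5 faults
Smallest f with faults ≤ 12 is 2.

2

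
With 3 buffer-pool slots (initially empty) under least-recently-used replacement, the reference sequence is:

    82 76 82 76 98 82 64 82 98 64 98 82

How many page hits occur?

8

82: miss, frames [82]
76: miss, frames [82, 76]
82: hit
76: hit
98: miss, frames [82, 76, 98]
82: hit
64: miss, evict 76, frames [98, 82, 64]
82: hit
98: hit
64: hit
98: hit
82: hit
Hits: 8.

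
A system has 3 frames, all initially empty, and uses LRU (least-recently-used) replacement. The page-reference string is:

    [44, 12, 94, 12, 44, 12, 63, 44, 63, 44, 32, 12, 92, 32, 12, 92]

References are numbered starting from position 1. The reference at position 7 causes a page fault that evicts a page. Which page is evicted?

pos 1: 44: fault, frames [44]
pos 2: 12: fault, frames [44, 12]
pos 3: 94: fault, frames [44, 12, 94]
pos 4: 12: hit
pos 5: 44: hit
pos 6: 12: hit
pos 7: 63: fault, evict 94, frames [44, 12, 63]
At position 7, page 94 is evicted.

94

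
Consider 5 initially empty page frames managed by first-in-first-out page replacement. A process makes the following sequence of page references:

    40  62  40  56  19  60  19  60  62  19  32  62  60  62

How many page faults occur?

40 -> fault, frames {40}
62 -> fault, frames {40,62}
40 -> hit
56 -> fault, frames {40,62,56}
19 -> fault, frames {40,62,56,19}
60 -> fault, frames {40,62,56,19,60}
19 -> hit
60 -> hit
62 -> hit
19 -> hit
32 -> fault, evict 40, frames {62,56,19,60,32}
62 -> hit
60 -> hit
62 -> hit
Page faults: 6.

6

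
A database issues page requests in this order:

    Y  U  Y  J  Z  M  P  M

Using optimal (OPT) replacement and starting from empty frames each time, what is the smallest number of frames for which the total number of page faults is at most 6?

f=1: 8 faults
f=2: 6 faults
f=3: 6 faults
f=4: 6 faults
f=5: 6 faults
f=6: 6 faults
Smallest f with faults ≤ 6 is 2.

2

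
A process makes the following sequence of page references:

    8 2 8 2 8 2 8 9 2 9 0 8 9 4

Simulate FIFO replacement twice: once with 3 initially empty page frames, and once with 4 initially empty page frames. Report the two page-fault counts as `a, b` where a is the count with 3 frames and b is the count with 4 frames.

3 frames: F F . . . . . F . . F F . F → 6 faults.
4 frames: F F . . . . . F . . F . . F → 5 faults.
5 < 6: adding a frame reduced faults, as is typical.

6, 5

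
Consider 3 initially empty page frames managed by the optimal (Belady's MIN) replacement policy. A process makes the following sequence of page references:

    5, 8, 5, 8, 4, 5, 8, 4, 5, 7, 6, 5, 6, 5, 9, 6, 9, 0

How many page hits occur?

11

5 -> miss, frames {5}
8 -> miss, frames {5,8}
5 -> hit
8 -> hit
4 -> miss, frames {5,8,4}
5 -> hit
8 -> hit
4 -> hit
5 -> hit
7 -> miss, evict 4, frames {5,8,7}
6 -> miss, evict 7, frames {5,8,6}
5 -> hit
6 -> hit
5 -> hit
9 -> miss, evict 8, frames {5,6,9}
6 -> hit
9 -> hit
0 -> miss, evict 9, frames {5,6,0}
Hits: 11.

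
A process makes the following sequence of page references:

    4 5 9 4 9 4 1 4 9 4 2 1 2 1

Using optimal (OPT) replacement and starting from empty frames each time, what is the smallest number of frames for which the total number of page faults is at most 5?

3

f=1: 14 faults
f=2: 7 faults
f=3: 5 faults
f=4: 5 faults
f=5: 5 faults
Smallest f with faults ≤ 5 is 3.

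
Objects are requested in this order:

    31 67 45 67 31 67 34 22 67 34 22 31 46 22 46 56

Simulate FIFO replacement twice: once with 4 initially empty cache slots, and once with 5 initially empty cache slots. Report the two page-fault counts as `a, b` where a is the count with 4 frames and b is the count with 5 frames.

8, 7

4 frames: F F F . . . F F . . . F F . . F → 8 faults.
5 frames: F F F . . . F F . . . . F . . F → 7 faults.
7 < 8: adding a frame reduced faults, as is typical.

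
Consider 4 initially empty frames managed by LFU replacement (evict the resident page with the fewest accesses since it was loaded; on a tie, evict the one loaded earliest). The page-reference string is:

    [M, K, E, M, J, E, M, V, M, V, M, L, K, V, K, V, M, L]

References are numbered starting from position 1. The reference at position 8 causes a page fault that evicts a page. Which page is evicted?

pos 1: M → miss, frames {M}
pos 2: K → miss, frames {M,K}
pos 3: E → miss, frames {M,K,E}
pos 4: M → hit
pos 5: J → miss, frames {M,K,E,J}
pos 6: E → hit
pos 7: M → hit
pos 8: V → miss, evict K, frames {M,E,J,V}
At position 8, page K is evicted.

K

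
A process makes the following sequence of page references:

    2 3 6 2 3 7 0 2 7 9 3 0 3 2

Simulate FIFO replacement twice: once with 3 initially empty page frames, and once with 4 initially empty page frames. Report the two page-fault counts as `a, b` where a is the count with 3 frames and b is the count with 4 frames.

10, 8

3 frames: F F F . . F F F . F F F . F → 10 faults.
4 frames: F F F . . F F F . F F . . . → 8 faults.
8 < 10: adding a frame reduced faults, as is typical.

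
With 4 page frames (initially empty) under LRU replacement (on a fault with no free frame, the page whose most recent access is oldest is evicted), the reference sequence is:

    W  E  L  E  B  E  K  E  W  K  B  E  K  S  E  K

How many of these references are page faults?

W -> fault, frames {W}
E -> fault, frames {W,E}
L -> fault, frames {W,E,L}
E -> hit
B -> fault, frames {W,L,E,B}
E -> hit
K -> fault, evict W, frames {L,B,E,K}
E -> hit
W -> fault, evict L, frames {B,K,E,W}
K -> hit
B -> hit
E -> hit
K -> hit
S -> fault, evict W, frames {B,E,K,S}
E -> hit
K -> hit
Page faults: 7.

7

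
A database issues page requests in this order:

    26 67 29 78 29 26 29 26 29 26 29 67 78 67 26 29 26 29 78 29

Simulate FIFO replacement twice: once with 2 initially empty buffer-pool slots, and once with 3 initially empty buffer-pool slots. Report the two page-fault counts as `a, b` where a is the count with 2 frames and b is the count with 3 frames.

2 frames: F F F F . F F . . . . F F . F F . . F . → 11 faults.
3 frames: F F F F . F . . . . . F . . . F . . F . → 8 faults.
8 < 11: adding a frame reduced faults, as is typical.

11, 8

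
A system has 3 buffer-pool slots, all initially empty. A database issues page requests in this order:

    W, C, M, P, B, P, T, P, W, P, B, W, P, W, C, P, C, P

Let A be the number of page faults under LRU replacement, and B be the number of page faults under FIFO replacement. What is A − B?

-1

Under LRU: F F F F F . F . F . F . . . F . . . → 9 faults.
Under FIFO: F F F F F . F . F F F . . . F . . . → 10 faults.
A − B = 9 − 10 = -1.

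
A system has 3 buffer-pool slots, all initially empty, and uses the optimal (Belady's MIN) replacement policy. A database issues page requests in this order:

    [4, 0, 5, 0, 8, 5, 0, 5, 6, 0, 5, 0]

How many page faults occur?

5

4 → miss, frames {4}
0 → miss, frames {4,0}
5 → miss, frames {4,0,5}
0 → hit
8 → miss, evict 4, frames {0,5,8}
5 → hit
0 → hit
5 → hit
6 → miss, evict 8, frames {0,5,6}
0 → hit
5 → hit
0 → hit
Page faults: 5.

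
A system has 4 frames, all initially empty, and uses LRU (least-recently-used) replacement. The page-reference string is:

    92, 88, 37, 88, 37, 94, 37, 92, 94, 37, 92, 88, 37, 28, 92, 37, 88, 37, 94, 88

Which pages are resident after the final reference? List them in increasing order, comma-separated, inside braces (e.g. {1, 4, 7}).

92: fault, frames {92}
88: fault, frames {92,88}
37: fault, frames {92,88,37}
88: hit
37: hit
94: fault, frames {92,88,37,94}
37: hit
92: hit
94: hit
37: hit
92: hit
88: hit
37: hit
28: fault, evict 94, frames {92,88,37,28}
92: hit
37: hit
88: hit
37: hit
94: fault, evict 28, frames {92,88,37,94}
88: hit

{37, 88, 92, 94}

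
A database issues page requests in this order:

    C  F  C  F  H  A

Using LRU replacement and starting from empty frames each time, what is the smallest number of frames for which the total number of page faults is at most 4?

2

f=1: 6 faults
f=2: 4 faults
f=3: 4 faults
f=4: 4 faults
Smallest f with faults ≤ 4 is 2.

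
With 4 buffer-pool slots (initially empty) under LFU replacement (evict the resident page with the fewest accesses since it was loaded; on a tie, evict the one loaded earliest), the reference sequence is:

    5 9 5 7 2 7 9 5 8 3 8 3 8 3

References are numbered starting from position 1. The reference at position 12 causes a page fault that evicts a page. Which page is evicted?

pos 1: 5 → miss, frames (5)
pos 2: 9 → miss, frames (5 9)
pos 3: 5 → hit
pos 4: 7 → miss, frames (5 9 7)
pos 5: 2 → miss, frames (5 9 7 2)
pos 6: 7 → hit
pos 7: 9 → hit
pos 8: 5 → hit
pos 9: 8 → miss, evict 2, frames (5 9 7 8)
pos 10: 3 → miss, evict 8, frames (5 9 7 3)
pos 11: 8 → miss, evict 3, frames (5 9 7 8)
pos 12: 3 → miss, evict 8, frames (5 9 7 3)
At position 12, page 8 is evicted.

8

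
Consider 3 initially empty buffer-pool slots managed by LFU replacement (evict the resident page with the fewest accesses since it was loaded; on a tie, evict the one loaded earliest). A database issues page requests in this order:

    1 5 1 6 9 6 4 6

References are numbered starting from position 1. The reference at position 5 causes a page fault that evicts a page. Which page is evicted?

5

pos 1: 1: miss, frames [1]
pos 2: 5: miss, frames [1, 5]
pos 3: 1: hit
pos 4: 6: miss, frames [1, 5, 6]
pos 5: 9: miss, evict 5, frames [1, 6, 9]
At position 5, page 5 is evicted.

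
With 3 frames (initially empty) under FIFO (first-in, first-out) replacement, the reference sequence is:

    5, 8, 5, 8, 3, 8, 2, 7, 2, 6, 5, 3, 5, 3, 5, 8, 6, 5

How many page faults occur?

11

5 → fault, frames [5]
8 → fault, frames [5, 8]
5 → hit
8 → hit
3 → fault, frames [5, 8, 3]
8 → hit
2 → fault, evict 5, frames [8, 3, 2]
7 → fault, evict 8, frames [3, 2, 7]
2 → hit
6 → fault, evict 3, frames [2, 7, 6]
5 → fault, evict 2, frames [7, 6, 5]
3 → fault, evict 7, frames [6, 5, 3]
5 → hit
3 → hit
5 → hit
8 → fault, evict 6, frames [5, 3, 8]
6 → fault, evict 5, frames [3, 8, 6]
5 → fault, evict 3, frames [8, 6, 5]
Page faults: 11.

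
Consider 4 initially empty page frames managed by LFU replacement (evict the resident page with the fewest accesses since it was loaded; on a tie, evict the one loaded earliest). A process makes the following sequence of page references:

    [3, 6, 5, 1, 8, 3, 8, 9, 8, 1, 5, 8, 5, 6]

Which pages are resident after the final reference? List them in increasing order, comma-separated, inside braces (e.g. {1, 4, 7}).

{1, 5, 6, 8}

3: miss, frames [3]
6: miss, frames [3, 6]
5: miss, frames [3, 6, 5]
1: miss, frames [3, 6, 5, 1]
8: miss, evict 3, frames [6, 5, 1, 8]
3: miss, evict 6, frames [5, 1, 8, 3]
8: hit
9: miss, evict 5, frames [1, 8, 3, 9]
8: hit
1: hit
5: miss, evict 3, frames [1, 8, 9, 5]
8: hit
5: hit
6: miss, evict 9, frames [1, 8, 5, 6]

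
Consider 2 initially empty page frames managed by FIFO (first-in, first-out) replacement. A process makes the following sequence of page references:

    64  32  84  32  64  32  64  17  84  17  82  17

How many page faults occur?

64 → miss, frames [64]
32 → miss, frames [64, 32]
84 → miss, evict 64, frames [32, 84]
32 → hit
64 → miss, evict 32, frames [84, 64]
32 → miss, evict 84, frames [64, 32]
64 → hit
17 → miss, evict 64, frames [32, 17]
84 → miss, evict 32, frames [17, 84]
17 → hit
82 → miss, evict 17, frames [84, 82]
17 → miss, evict 84, frames [82, 17]
Page faults: 9.

9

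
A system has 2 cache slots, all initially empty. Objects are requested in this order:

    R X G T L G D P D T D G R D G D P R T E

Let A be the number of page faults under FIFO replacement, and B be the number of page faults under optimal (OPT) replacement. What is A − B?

Under FIFO: F F F F F F F F . F F F F F F . F F F F → 18 faults.
Under OPT: F F F F F . F F . F . F F . F . F F F F → 15 faults.
A − B = 18 − 15 = 3.

3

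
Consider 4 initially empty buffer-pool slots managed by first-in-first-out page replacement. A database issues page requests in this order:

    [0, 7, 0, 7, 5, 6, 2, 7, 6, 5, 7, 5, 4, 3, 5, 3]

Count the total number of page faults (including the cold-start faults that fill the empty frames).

8

0 -> fault, frames {0}
7 -> fault, frames {0,7}
0 -> hit
7 -> hit
5 -> fault, frames {0,7,5}
6 -> fault, frames {0,7,5,6}
2 -> fault, evict 0, frames {7,5,6,2}
7 -> hit
6 -> hit
5 -> hit
7 -> hit
5 -> hit
4 -> fault, evict 7, frames {5,6,2,4}
3 -> fault, evict 5, frames {6,2,4,3}
5 -> fault, evict 6, frames {2,4,3,5}
3 -> hit
Page faults: 8.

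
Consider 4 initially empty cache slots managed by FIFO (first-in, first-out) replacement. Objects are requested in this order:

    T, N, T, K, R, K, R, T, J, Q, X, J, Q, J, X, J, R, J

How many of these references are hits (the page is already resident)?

11

T → miss, frames [T]
N → miss, frames [T, N]
T → hit
K → miss, frames [T, N, K]
R → miss, frames [T, N, K, R]
K → hit
R → hit
T → hit
J → miss, evict T, frames [N, K, R, J]
Q → miss, evict N, frames [K, R, J, Q]
X → miss, evict K, frames [R, J, Q, X]
J → hit
Q → hit
J → hit
X → hit
J → hit
R → hit
J → hit
Hits: 11.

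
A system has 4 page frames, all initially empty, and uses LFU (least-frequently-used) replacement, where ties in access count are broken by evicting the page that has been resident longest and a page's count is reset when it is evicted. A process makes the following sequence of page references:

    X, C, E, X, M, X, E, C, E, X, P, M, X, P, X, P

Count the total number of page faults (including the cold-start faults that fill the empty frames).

X → fault, frames {X}
C → fault, frames {X,C}
E → fault, frames {X,C,E}
X → hit
M → fault, frames {X,C,E,M}
X → hit
E → hit
C → hit
E → hit
X → hit
P → fault, evict M, frames {X,C,E,P}
M → fault, evict P, frames {X,C,E,M}
X → hit
P → fault, evict M, frames {X,C,E,P}
X → hit
P → hit
Page faults: 7.

7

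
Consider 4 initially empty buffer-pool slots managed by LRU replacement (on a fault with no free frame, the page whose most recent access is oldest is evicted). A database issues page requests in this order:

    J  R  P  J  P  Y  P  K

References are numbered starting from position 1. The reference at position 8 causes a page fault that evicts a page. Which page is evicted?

R

pos 1: J → fault, frames {J}
pos 2: R → fault, frames {J,R}
pos 3: P → fault, frames {J,R,P}
pos 4: J → hit
pos 5: P → hit
pos 6: Y → fault, frames {R,J,P,Y}
pos 7: P → hit
pos 8: K → fault, evict R, frames {J,Y,P,K}
At position 8, page R is evicted.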